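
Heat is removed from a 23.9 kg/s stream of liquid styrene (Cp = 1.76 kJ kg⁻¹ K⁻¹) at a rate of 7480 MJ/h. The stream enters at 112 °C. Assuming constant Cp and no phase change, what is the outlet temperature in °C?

T_out = 62.6 °C

Q = 7480 MJ/h = 2077.8 kJ/s
ΔT = Q/(ṁ·Cp) = 2077.8/(23.9×1.76) = 49.396 K
T_out = 112 − 49.396 = 62.604 °C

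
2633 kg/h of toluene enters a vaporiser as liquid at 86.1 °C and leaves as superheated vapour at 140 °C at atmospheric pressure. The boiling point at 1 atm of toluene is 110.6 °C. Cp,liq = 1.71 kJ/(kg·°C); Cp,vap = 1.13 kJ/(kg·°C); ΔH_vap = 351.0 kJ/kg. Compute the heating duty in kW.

Q = 312 kW

liquid 86.1→110.6 °C: 41.895 kJ/kg
vaporisation at 110.6 °C: 351 kJ/kg
vapour 110.6→140 °C: 33.222 kJ/kg
Δh = 41.895 + 351 + 33.222 = 426.12 kJ/kg
Q = ṁ·Δh = 2633 kg/h × 426.12 kJ/kg = 1.122e+06 kJ/h
|Q| = 311.66 kW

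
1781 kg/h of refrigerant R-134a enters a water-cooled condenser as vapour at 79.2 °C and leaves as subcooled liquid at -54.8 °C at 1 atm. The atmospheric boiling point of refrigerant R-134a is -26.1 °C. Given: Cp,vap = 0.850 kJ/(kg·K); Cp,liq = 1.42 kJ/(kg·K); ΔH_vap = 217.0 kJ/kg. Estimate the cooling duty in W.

vapour 79.2→-26.1 °C: -89.505 kJ/kg
condensation at -26.1 °C: -217 kJ/kg
liquid -26.1→-54.8 °C: -40.754 kJ/kg
Δh = -89.505 + -217 + -40.754 = -347.26 kJ/kg
Q = ṁ·Δh = 1781 kg/h × -347.26 kJ/kg = -618470 kJ/h
|Q| = 171.8 kW = 171800 W

Q_c = 172000 W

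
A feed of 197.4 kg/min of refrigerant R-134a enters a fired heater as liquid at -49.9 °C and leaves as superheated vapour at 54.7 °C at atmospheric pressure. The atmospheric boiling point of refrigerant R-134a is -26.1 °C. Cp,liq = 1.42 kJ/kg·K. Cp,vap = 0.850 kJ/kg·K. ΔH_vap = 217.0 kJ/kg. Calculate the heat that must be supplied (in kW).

liquid -49.9→-26.1 °C: 33.796 kJ/kg
vaporisation at -26.1 °C: 217 kJ/kg
vapour -26.1→54.7 °C: 68.68 kJ/kg
Δh = 33.796 + 217 + 68.68 = 319.48 kJ/kg
Q = ṁ·Δh = 197.4 kg/min × 319.48 kJ/kg = 63065 kJ/min
|Q| = 1051.1 kW

Q = 1050 kW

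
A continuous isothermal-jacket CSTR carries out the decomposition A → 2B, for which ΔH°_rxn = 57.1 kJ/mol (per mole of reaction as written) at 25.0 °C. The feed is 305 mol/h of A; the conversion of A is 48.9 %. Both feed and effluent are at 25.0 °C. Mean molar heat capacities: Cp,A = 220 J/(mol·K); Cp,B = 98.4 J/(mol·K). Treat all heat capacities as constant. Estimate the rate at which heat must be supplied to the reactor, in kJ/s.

Extent of reaction ξ = 0.489 × 305 = 149.15 mol/h
Reaction term: ξ·ΔH°_rxn = 149.15 × 57.1 = 8516.2 kJ/h
Q = ΔH = 8516.2 kJ/h = 2.3656 kW
Heat supplied = 2.3656 kJ/s

Q_in = 2.37 kJ/s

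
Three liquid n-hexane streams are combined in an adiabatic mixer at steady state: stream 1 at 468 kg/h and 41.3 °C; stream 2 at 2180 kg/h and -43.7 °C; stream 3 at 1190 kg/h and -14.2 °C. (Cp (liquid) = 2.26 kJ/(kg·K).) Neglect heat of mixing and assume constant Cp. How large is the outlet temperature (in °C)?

T_out = -24.2 °C

No heat crosses the boundary, so H_out = H_in.
T_out = Σ ṁᵢCp,ᵢTᵢ / Σ ṁᵢCp,ᵢ
      = -209810 / 8673.9 = -24.189 °C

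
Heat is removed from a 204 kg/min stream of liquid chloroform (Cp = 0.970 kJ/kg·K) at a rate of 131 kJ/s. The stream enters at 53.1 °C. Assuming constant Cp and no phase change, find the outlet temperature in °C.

Q = 131 kJ/s = 7860 kJ/min
ΔT = Q/(ṁ·Cp) = 7860/(204×0.970) = 39.721 K
T_out = 53.1 − 39.721 = 13.379 °C

T_out = 13.4 °C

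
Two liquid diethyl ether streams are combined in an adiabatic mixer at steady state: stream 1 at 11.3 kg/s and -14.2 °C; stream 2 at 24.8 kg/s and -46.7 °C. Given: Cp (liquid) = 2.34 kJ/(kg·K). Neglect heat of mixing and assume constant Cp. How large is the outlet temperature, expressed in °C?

T_out = -36.5 °C

Energy balance with Q = 0: Σ ṁᵢCp,ᵢ(T_out − Tᵢ) = 0
Σ ṁᵢCp,ᵢTᵢ = 11.3×2.34×-14.2 + 24.8×2.34×-46.7 = -3085.6
Σ ṁᵢCp,ᵢ = 11.3×2.34 + 24.8×2.34 = 84.474
T_out = -3085.6 / 84.474 = -36.527 °C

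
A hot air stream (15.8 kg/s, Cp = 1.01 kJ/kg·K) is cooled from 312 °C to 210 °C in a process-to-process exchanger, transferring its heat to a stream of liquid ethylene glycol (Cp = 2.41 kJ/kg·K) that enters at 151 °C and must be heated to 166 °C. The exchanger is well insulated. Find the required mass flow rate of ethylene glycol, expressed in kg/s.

ṁ_c = 45.0 kg/s

Heat released by hot stream: Q = 15.8 × 1.01 × (312 − 210) = 1627.7 kJ/s
Energy balance on cold side (adiabatic exchanger): Q = ṁ_c·Cp_c·(T_c,out − T_c,in)
ṁ_c = 1627.7 / [2.41 × (166 − 151)] = 45.027 kg/s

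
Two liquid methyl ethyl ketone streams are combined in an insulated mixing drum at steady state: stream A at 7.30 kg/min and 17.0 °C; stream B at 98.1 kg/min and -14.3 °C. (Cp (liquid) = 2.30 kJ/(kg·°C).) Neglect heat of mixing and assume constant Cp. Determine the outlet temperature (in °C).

T_out = -12.1 °C

Energy balance with Q = 0: Σ ṁᵢCp,ᵢ(T_out − Tᵢ) = 0
Σ ṁᵢCp,ᵢTᵢ = 7.30×2.30×17.0 + 98.1×2.30×-14.3 = -2941.1
Σ ṁᵢCp,ᵢ = 7.30×2.30 + 98.1×2.30 = 242.42
T_out = -2941.1 / 242.42 = -12.132 °C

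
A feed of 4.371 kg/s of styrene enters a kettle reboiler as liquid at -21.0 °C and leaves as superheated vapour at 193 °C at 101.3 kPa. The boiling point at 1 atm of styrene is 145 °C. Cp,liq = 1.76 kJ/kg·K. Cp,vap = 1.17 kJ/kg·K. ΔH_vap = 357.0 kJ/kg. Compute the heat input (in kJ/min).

Q = 185000 kJ/min

liquid -21.0→145 °C: 292.16 kJ/kg
vaporisation at 145 °C: 357 kJ/kg
vapour 145→193 °C: 56.16 kJ/kg
Δh = 292.16 + 357 + 56.16 = 705.32 kJ/kg
Q = ṁ·Δh = 4.371 kg/s × 705.32 kJ/kg = 3083 kJ/s
|Q| = 3083 kW = 184980 kJ/min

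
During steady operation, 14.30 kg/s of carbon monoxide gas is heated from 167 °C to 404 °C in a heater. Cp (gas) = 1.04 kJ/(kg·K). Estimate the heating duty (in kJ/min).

Q = ṁ·Cp·ΔT = 14.30 × 1.04 × (404 − 167) = 3524.7 kJ/s
Heating duty = 211480 kJ/min

Q = 211000 kJ/min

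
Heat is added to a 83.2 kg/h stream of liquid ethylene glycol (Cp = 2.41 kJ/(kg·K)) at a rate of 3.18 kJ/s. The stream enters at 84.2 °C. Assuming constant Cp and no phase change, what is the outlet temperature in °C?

Q = 3.18 kJ/s = 11448 kJ/h
ΔT = Q/(ṁ·Cp) = 11448/(83.2×2.41) = 57.094 K
T_out = 84.2 + 57.094 = 141.29 °C

T_out = 141 °C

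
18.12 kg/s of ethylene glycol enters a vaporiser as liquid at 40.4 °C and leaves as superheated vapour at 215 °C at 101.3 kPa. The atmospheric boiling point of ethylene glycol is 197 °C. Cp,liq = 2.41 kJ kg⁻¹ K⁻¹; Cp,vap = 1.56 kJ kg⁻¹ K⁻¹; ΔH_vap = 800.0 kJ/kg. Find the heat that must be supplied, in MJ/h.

Q = 78600 MJ/h

liquid 40.4→197 °C: 377.41 kJ/kg
vaporisation at 197 °C: 800 kJ/kg
vapour 197→215 °C: 28.08 kJ/kg
Δh = 377.41 + 800 + 28.08 = 1205.5 kJ/kg
Q = ṁ·Δh = 18.12 kg/s × 1205.5 kJ/kg = 21843 kJ/s
|Q| = 21843 kW = 78636 MJ/h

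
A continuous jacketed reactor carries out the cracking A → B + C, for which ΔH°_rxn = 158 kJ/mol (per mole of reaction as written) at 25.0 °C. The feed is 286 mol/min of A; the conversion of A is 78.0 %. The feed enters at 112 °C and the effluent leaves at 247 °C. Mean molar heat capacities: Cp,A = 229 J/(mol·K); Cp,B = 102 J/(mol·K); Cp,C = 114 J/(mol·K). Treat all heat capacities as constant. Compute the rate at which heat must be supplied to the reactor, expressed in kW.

Q_in = 724 kW

Extent of reaction ξ = 0.780 × 286 = 223.08 mol/min
Reaction term: ξ·ΔH°_rxn = 223.08 × 158 = 35247 kJ/min
Sensible, feed 112→25 °C: -5698 kJ/min
Outlet flows (mol/min): A 62.92, B 223.08, C 223.08
Sensible, products 25→247 °C: 13896 kJ/min
Q = ΔH = 43445 kJ/min = 724.08 kW
Heat supplied = 724.08 kW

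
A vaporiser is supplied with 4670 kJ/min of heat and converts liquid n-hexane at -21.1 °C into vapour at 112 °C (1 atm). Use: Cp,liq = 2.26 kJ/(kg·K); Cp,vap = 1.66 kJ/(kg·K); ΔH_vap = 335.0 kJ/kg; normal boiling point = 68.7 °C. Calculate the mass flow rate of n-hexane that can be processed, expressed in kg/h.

Δh = 2.26×(68.7−-21.1) + 335.0 + 1.66×(112−68.7) = 609.83 kJ/kg
Q = 4670 kJ/min = 77.833 kJ/s = 280200 kJ/h
ṁ = Q/Δh = 280200 / 609.83 = 459.48 kg/h

ṁ = 459 kg/h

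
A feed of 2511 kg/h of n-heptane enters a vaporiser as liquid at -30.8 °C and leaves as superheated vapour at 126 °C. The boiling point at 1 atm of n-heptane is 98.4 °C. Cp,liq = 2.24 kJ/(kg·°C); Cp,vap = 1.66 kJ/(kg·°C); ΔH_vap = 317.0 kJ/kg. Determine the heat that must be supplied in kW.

liquid -30.8→98.4 °C: 289.41 kJ/kg
vaporisation at 98.4 °C: 317 kJ/kg
vapour 98.4→126 °C: 45.816 kJ/kg
Δh = 289.41 + 317 + 45.816 = 652.22 kJ/kg
Q = ṁ·Δh = 2511 kg/h × 652.22 kJ/kg = 1.6377e+06 kJ/h
|Q| = 454.93 kW

Q = 455 kW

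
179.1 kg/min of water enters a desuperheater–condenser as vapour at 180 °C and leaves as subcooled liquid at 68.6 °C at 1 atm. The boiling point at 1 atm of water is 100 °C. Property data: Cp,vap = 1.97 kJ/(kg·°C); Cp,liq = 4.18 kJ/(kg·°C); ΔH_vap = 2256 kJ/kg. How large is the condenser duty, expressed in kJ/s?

vapour 180→100 °C: -157.6 kJ/kg
condensation at 100 °C: -2256 kJ/kg
liquid 100→68.6 °C: -131.25 kJ/kg
Δh = -157.6 + -2256 + -131.25 = -2544.9 kJ/kg
Q = ṁ·Δh = 179.1 kg/min × -2544.9 kJ/kg = -455780 kJ/min
|Q| = 7596.4 kW

Q_c = 7600 kJ/s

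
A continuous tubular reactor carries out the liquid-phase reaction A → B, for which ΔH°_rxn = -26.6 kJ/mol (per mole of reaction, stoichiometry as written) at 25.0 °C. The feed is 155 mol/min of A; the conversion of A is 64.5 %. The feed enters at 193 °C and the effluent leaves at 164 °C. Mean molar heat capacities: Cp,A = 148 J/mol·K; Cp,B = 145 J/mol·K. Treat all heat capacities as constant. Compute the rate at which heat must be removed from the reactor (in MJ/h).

Q_out = 202 MJ/h

Extent of reaction ξ = 0.645 × 155 = 99.975 mol/min
Reaction term: ξ·ΔH°_rxn = 99.975 × -26.6 = -2659.3 kJ/min
Sensible, feed 193→25 °C: -3853.9 kJ/min
Outlet flows (mol/min): A 55.025, B 99.975
Sensible, products 25→164 °C: 3147 kJ/min
Q = ΔH = -3366.3 kJ/min = -56.105 kW
Heat removed = 201.98 MJ/h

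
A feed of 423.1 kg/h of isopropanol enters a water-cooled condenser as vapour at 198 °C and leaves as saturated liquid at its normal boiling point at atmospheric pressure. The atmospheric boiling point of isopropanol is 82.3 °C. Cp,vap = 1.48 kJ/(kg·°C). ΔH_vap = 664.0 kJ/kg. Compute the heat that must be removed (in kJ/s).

vapour 198→82.3 °C: -171.24 kJ/kg
condensation at 82.3 °C: -664 kJ/kg
Δh = -171.24 + -664 = -835.24 kJ/kg
Q = ṁ·Δh = 423.1 kg/h × -835.24 kJ/kg = -353390 kJ/h
|Q| = 98.163 kW

Q_c = 98.2 kJ/s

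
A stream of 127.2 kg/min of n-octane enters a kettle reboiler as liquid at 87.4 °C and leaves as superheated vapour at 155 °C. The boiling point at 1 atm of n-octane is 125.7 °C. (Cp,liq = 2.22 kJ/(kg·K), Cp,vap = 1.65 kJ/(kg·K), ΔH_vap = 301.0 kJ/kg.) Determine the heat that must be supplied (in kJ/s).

liquid 87.4→125.7 °C: 85.026 kJ/kg
vaporisation at 125.7 °C: 301 kJ/kg
vapour 125.7→155 °C: 48.345 kJ/kg
Δh = 85.026 + 301 + 48.345 = 434.37 kJ/kg
Q = ṁ·Δh = 127.2 kg/min × 434.37 kJ/kg = 55252 kJ/min
|Q| = 920.87 kW

Q = 921 kJ/s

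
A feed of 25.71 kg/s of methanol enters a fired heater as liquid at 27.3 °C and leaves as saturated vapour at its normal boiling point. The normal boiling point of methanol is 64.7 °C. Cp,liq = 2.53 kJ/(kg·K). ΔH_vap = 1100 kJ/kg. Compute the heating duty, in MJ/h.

liquid 27.3→64.7 °C: 94.622 kJ/kg
vaporisation at 64.7 °C: 1100 kJ/kg
Δh = 94.622 + 1100 = 1194.6 kJ/kg
Q = ṁ·Δh = 25.71 kg/s × 1194.6 kJ/kg = 30714 kJ/s
|Q| = 30714 kW = 110570 MJ/h

Q = 111000 MJ/h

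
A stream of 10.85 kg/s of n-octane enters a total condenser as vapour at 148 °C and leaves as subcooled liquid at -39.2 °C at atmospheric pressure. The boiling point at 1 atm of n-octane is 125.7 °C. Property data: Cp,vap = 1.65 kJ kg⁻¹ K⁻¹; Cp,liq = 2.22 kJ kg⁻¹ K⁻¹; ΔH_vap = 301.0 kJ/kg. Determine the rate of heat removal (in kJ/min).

vapour 148→125.7 °C: -36.795 kJ/kg
condensation at 125.7 °C: -301 kJ/kg
liquid 125.7→-39.2 °C: -366.08 kJ/kg
Δh = -36.795 + -301 + -366.08 = -703.87 kJ/kg
Q = ṁ·Δh = 10.85 kg/s × -703.87 kJ/kg = -7637 kJ/s
|Q| = 7637 kW = 458220 kJ/min

Q_c = 458000 kJ/min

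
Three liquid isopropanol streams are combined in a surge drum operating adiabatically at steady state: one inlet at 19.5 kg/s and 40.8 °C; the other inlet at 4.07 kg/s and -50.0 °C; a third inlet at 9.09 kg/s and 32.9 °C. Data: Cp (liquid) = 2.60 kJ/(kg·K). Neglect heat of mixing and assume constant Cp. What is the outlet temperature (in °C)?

Adiabatic, steady state ⇒ Σ ṁᵢCp,ᵢ(T_out − Tᵢ) = 0
Σ ṁᵢCp,ᵢTᵢ = 19.5×2.60×40.8 + 4.07×2.60×-50.0 + 9.09×2.60×32.9 = 2317
Σ ṁᵢCp,ᵢ = 19.5×2.60 + 4.07×2.60 + 9.09×2.60 = 84.916
T_out = 2317 / 84.916 = 27.286 °C

T_out = 27.3 °C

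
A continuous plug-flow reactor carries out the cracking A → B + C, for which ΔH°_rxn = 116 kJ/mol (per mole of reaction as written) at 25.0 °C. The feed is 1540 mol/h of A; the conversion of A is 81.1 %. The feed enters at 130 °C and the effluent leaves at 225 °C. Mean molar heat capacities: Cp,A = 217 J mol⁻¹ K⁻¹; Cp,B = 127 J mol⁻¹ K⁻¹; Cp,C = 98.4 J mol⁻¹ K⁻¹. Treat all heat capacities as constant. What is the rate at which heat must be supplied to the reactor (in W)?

Extent of reaction ξ = 0.811 × 1540 = 1248.9 mol/h
Reaction term: ξ·ΔH°_rxn = 1248.9 × 116 = 144880 kJ/h
Sensible, feed 130→25 °C: -35089 kJ/h
Outlet flows (mol/h): A 291.06, B 1248.9, C 1248.9
Sensible, products 25→225 °C: 68934 kJ/h
Q = ΔH = 178720 kJ/h = 49.645 kW
Heat supplied = 49645 W

Q_in = 49600 W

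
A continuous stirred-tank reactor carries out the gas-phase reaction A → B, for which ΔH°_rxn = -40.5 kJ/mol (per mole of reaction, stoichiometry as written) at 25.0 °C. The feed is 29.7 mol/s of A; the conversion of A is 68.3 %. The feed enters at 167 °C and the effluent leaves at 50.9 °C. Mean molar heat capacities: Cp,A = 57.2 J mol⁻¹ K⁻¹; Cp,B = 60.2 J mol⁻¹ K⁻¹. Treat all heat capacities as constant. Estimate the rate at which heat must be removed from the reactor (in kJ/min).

Extent of reaction ξ = 0.683 × 29.7 = 20.285 mol/s
Reaction term: ξ·ΔH°_rxn = 20.285 × -40.5 = -821.55 kJ/s
Sensible, feed 167→25 °C: -241.24 kJ/s
Outlet flows (mol/s): A 9.4149, B 20.285
Sensible, products 25→50.9 °C: 45.576 kJ/s
Q = ΔH = -1017.2 kJ/s = -1017.2 kW
Heat removed = 61032 kJ/min

Q_out = 61000 kJ/min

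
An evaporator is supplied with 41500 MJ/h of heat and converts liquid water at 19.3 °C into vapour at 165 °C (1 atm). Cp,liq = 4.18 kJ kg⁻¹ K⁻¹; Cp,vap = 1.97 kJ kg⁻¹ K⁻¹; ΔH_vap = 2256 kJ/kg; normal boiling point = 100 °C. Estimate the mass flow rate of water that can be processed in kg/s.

ṁ = 4.24 kg/s

Δh = 4.18×(100−19.3) + 2256 + 1.97×(165−100) = 2721.4 kJ/kg
Q = 41500 MJ/h = 11528 kJ/s = 11528 kJ/s
ṁ = Q/Δh = 11528 / 2721.4 = 4.236 kg/s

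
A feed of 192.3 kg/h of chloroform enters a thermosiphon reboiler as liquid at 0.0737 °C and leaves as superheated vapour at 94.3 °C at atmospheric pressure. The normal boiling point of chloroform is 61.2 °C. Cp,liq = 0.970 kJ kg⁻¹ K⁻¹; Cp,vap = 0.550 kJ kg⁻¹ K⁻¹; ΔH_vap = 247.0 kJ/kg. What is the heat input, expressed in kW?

Q = 17.3 kW

liquid 0.0737→61.2 °C: 59.293 kJ/kg
vaporisation at 61.2 °C: 247 kJ/kg
vapour 61.2→94.3 °C: 18.205 kJ/kg
Δh = 59.293 + 247 + 18.205 = 324.5 kJ/kg
Q = ṁ·Δh = 192.3 kg/h × 324.5 kJ/kg = 62401 kJ/h
|Q| = 17.334 kW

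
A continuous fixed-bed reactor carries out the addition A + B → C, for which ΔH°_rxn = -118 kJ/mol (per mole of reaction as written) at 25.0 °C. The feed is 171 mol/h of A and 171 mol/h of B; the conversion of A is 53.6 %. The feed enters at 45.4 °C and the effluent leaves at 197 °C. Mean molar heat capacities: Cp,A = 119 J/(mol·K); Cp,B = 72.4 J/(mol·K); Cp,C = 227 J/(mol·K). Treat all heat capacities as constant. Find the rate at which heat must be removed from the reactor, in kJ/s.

Q_out = 1.47 kJ/s

Extent of reaction ξ = 0.536 × 171 = 91.656 mol/h
Reaction term: ξ·ΔH°_rxn = 91.656 × -118 = -10815 kJ/h
Sensible, feed 45.4→25 °C: -667.68 kJ/h
Outlet flows (mol/h): A 79.344, B 79.344, C 91.656
Sensible, products 25→197 °C: 6190.7 kJ/h
Q = ΔH = -5292.4 kJ/h = -1.4701 kW
Heat removed = 1.4701 kJ/s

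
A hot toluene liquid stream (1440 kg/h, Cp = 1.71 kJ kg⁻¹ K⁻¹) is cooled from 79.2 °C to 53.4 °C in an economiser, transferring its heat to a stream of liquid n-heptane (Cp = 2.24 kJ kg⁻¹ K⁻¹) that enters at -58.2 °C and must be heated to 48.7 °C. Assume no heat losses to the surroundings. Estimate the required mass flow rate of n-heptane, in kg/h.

ṁ_c = 265 kg/h

Heat released by hot stream: Q = 1440 × 1.71 × (79.2 − 53.4) = 63530 kJ/h
Energy balance on cold side (adiabatic exchanger): Q = ṁ_c·Cp_c·(T_c,out − T_c,in)
ṁ_c = 63530 / [2.24 × (48.7 − -58.2)] = 265.31 kg/h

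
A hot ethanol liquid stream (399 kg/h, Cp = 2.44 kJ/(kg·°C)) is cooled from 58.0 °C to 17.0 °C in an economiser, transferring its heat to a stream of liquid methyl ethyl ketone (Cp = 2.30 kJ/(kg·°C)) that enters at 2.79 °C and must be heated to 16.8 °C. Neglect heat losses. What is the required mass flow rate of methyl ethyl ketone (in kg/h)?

Heat released by hot stream: Q = 399 × 2.44 × (58.0 − 17.0) = 39916 kJ/h
Energy balance on cold side (adiabatic exchanger): Q = ṁ_c·Cp_c·(T_c,out − T_c,in)
ṁ_c = 39916 / [2.30 × (16.8 − 2.79)] = 1238.7 kg/h

ṁ_c = 1240 kg/h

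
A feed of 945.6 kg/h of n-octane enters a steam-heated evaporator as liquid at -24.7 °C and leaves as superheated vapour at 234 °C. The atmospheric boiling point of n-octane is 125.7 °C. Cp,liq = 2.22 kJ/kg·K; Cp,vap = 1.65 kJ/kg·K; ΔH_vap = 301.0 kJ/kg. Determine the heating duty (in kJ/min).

liquid -24.7→125.7 °C: 333.89 kJ/kg
vaporisation at 125.7 °C: 301 kJ/kg
vapour 125.7→234 °C: 178.69 kJ/kg
Δh = 333.89 + 301 + 178.69 = 813.58 kJ/kg
Q = ṁ·Δh = 945.6 kg/h × 813.58 kJ/kg = 769320 kJ/h
|Q| = 213.7 kW = 12822 kJ/min

Q = 12800 kJ/min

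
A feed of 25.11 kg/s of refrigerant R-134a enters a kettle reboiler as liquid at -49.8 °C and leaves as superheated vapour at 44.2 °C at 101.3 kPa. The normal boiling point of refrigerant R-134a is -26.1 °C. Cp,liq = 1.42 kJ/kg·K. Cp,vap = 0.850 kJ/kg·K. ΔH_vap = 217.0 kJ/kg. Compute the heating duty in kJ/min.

Q = 468000 kJ/min

liquid -49.8→-26.1 °C: 33.654 kJ/kg
vaporisation at -26.1 °C: 217 kJ/kg
vapour -26.1→44.2 °C: 59.755 kJ/kg
Δh = 33.654 + 217 + 59.755 = 310.41 kJ/kg
Q = ṁ·Δh = 25.11 kg/s × 310.41 kJ/kg = 7794.4 kJ/s
|Q| = 7794.4 kW = 467660 kJ/min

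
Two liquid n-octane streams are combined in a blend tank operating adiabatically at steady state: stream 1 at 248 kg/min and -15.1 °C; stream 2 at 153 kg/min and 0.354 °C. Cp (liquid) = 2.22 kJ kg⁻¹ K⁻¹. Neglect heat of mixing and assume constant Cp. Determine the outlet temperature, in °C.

T_out = -9.20 °C

No heat crosses the boundary, so H_out = H_in.
T_out = Σ ṁᵢCp,ᵢTᵢ / Σ ṁᵢCp,ᵢ
      = -8193.2 / 890.22 = -9.2036 °C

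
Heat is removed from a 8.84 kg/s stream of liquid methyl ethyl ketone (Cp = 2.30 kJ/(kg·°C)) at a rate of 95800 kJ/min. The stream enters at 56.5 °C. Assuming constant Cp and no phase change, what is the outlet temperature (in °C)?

T_out = -22.0 °C

Q = 95800 kJ/min = 1596.7 kJ/s
ΔT = Q/(ṁ·Cp) = 1596.7/(8.84×2.30) = 78.53 K
T_out = 56.5 − 78.53 = -22.03 °C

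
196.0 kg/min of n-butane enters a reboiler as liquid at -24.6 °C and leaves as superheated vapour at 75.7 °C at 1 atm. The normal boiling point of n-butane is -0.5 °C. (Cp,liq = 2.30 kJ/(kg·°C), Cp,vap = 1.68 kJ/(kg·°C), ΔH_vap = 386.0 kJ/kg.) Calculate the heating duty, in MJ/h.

Q = 6700 MJ/h

liquid -24.6→-0.5 °C: 55.43 kJ/kg
vaporisation at -0.5 °C: 386 kJ/kg
vapour -0.5→75.7 °C: 128.02 kJ/kg
Δh = 55.43 + 386 + 128.02 = 569.45 kJ/kg
Q = ṁ·Δh = 196.0 kg/min × 569.45 kJ/kg = 111610 kJ/min
|Q| = 1860.2 kW = 6696.7 MJ/h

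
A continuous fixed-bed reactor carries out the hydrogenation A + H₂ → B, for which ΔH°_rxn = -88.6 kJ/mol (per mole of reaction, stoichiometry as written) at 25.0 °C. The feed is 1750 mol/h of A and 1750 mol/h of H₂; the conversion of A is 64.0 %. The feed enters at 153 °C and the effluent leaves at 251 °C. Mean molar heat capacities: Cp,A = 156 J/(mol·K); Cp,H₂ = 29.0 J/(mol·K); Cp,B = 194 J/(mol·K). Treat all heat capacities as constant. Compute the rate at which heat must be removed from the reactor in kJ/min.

Extent of reaction ξ = 0.640 × 1750 = 1120 mol/h
Reaction term: ξ·ΔH°_rxn = 1120 × -88.6 = -99232 kJ/h
Sensible, feed 153→25 °C: -41440 kJ/h
Outlet flows (mol/h): A 630, H₂ 630, B 1120
Sensible, products 25→251 °C: 75446 kJ/h
Q = ΔH = -65226 kJ/h = -18.118 kW
Heat removed = 1087.1 kJ/min

Q_out = 1090 kJ/min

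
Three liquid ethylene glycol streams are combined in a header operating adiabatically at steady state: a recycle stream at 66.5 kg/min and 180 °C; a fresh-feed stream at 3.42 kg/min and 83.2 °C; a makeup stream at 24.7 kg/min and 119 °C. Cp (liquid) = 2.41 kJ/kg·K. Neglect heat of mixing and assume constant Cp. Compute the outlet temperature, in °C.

No heat crosses the boundary, so H_out = H_in.
Σ ṁᵢCp,ᵢTᵢ = 66.5×2.41×180 + 3.42×2.41×83.2 + 24.7×2.41×119 = 36617
Σ ṁᵢCp,ᵢ = 66.5×2.41 + 3.42×2.41 + 24.7×2.41 = 228.03
T_out = 36617 / 228.03 = 160.58 °C

T_out = 161 °C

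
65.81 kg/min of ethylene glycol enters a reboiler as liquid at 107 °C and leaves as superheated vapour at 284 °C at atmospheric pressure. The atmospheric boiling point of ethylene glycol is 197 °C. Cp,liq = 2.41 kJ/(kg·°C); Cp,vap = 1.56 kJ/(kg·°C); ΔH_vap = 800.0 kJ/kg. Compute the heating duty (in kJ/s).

Q = 1260 kJ/s

liquid 107→197 °C: 216.9 kJ/kg
vaporisation at 197 °C: 800 kJ/kg
vapour 197→284 °C: 135.72 kJ/kg
Δh = 216.9 + 800 + 135.72 = 1152.6 kJ/kg
Q = ṁ·Δh = 65.81 kg/min × 1152.6 kJ/kg = 75854 kJ/min
|Q| = 1264.2 kW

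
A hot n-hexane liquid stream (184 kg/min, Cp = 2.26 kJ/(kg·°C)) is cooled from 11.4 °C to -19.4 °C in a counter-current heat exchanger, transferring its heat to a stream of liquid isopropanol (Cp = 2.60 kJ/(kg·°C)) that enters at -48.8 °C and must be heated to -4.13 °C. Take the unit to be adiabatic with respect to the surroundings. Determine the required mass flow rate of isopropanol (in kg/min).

ṁ_c = 110 kg/min

Heat released by hot stream: Q = 184 × 2.26 × (11.4 − -19.4) = 12808 kJ/min
Energy balance on cold side (adiabatic exchanger): Q = ṁ_c·Cp_c·(T_c,out − T_c,in)
ṁ_c = 12808 / [2.60 × (-4.13 − -48.8)] = 110.28 kg/min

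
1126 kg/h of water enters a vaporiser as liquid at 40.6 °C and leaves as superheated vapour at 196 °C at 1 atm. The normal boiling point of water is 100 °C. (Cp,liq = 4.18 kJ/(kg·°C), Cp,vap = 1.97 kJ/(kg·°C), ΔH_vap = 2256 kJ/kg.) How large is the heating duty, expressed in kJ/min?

Q = 50500 kJ/min

liquid 40.6→100 °C: 248.29 kJ/kg
vaporisation at 100 °C: 2256 kJ/kg
vapour 100→196 °C: 189.12 kJ/kg
Δh = 248.29 + 2256 + 189.12 = 2693.4 kJ/kg
Q = ṁ·Δh = 1126 kg/h × 2693.4 kJ/kg = 3.0328e+06 kJ/h
|Q| = 842.44 kW = 50546 kJ/min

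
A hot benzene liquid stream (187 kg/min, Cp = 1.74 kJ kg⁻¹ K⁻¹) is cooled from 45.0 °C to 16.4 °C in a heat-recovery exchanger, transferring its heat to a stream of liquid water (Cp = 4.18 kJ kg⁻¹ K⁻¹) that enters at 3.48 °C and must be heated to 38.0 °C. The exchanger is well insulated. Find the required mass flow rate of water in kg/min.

ṁ_c = 64.5 kg/min

Heat released by hot stream: Q = 187 × 1.74 × (45.0 − 16.4) = 9305.9 kJ/min
Energy balance on cold side (adiabatic exchanger): Q = ṁ_c·Cp_c·(T_c,out − T_c,in)
ṁ_c = 9305.9 / [4.18 × (38.0 − 3.48)] = 64.493 kg/min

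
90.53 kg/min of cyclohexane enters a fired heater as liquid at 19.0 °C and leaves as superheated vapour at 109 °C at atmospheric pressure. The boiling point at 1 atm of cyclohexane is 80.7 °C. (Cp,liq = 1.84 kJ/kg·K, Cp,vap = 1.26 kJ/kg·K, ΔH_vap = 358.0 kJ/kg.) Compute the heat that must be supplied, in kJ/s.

Q = 765 kJ/s

liquid 19.0→80.7 °C: 113.53 kJ/kg
vaporisation at 80.7 °C: 358 kJ/kg
vapour 80.7→109 °C: 35.658 kJ/kg
Δh = 113.53 + 358 + 35.658 = 507.19 kJ/kg
Q = ṁ·Δh = 90.53 kg/min × 507.19 kJ/kg = 45916 kJ/min
|Q| = 765.26 kW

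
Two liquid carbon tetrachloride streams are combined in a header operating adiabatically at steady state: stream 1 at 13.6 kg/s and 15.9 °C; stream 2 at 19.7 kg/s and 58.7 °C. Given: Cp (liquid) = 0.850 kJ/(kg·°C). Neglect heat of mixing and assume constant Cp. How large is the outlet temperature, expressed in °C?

T_out = 41.2 °C

Adiabatic, steady state ⇒ Σ ṁᵢCp,ᵢ(T_out − Tᵢ) = 0
T_out = Σ ṁᵢCp,ᵢTᵢ / Σ ṁᵢCp,ᵢ
      = 1166.7 / 28.305 = 41.22 °C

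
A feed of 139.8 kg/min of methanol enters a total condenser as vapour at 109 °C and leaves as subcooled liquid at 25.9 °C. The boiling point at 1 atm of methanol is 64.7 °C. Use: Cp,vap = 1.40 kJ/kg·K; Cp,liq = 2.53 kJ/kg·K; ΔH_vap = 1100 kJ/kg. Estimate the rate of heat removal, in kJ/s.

vapour 109→64.7 °C: -62.02 kJ/kg
condensation at 64.7 °C: -1100 kJ/kg
liquid 64.7→25.9 °C: -98.164 kJ/kg
Δh = -62.02 + -1100 + -98.164 = -1260.2 kJ/kg
Q = ṁ·Δh = 139.8 kg/min × -1260.2 kJ/kg = -176170 kJ/min
|Q| = 2936.2 kW

Q_c = 2940 kJ/s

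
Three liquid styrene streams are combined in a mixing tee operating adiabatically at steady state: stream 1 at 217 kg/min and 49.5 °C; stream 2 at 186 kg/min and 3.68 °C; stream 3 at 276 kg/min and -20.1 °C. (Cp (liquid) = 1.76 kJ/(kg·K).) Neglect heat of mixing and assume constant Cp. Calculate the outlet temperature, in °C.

T_out = 8.66 °C

Energy balance with Q = 0: Σ ṁᵢCp,ᵢ(T_out − Tᵢ) = 0
Σ ṁᵢCp,ᵢTᵢ = 217×1.76×49.5 + 186×1.76×3.68 + 276×1.76×-20.1 = 10346
Σ ṁᵢCp,ᵢ = 217×1.76 + 186×1.76 + 276×1.76 = 1195
T_out = 10346 / 1195 = 8.6574 °C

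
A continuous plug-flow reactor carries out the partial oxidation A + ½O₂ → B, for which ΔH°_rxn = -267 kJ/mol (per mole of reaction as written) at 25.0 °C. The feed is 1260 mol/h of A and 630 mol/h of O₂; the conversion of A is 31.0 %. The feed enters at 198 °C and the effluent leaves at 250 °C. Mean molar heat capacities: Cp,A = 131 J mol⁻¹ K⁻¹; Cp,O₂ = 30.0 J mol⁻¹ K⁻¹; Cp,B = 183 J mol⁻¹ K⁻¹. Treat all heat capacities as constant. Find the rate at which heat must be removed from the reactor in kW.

Q_out = 25.4 kW

Extent of reaction ξ = 0.310 × 1260 = 390.6 mol/h
Reaction term: ξ·ΔH°_rxn = 390.6 × -267 = -104290 kJ/h
Sensible, feed 198→25 °C: -31825 kJ/h
Outlet flows (mol/h): A 869.4, O₂ 434.7, B 390.6
Sensible, products 25→250 °C: 44643 kJ/h
Q = ΔH = -91473 kJ/h = -25.409 kW
Heat removed = 25.409 kW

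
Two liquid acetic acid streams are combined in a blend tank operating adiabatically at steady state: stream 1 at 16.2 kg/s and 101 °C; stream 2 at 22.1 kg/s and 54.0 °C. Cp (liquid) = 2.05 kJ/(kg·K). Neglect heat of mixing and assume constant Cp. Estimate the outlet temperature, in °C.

Adiabatic, steady state ⇒ Σ ṁᵢCp,ᵢ(T_out − Tᵢ) = 0
Σ ṁᵢCp,ᵢTᵢ = 16.2×2.05×101 + 22.1×2.05×54.0 = 5800.7
Σ ṁᵢCp,ᵢ = 16.2×2.05 + 22.1×2.05 = 78.515
T_out = 5800.7 / 78.515 = 73.88 °C

T_out = 73.9 °C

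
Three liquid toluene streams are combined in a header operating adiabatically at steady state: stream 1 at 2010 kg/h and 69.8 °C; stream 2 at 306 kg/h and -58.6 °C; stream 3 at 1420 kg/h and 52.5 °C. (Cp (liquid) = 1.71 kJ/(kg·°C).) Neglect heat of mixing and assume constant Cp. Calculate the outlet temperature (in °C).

T_out = 52.7 °C

No heat crosses the boundary, so H_out = H_in.
T_out = Σ ṁᵢCp,ᵢTᵢ / Σ ṁᵢCp,ᵢ
      = 336730 / 6388.6 = 52.708 °C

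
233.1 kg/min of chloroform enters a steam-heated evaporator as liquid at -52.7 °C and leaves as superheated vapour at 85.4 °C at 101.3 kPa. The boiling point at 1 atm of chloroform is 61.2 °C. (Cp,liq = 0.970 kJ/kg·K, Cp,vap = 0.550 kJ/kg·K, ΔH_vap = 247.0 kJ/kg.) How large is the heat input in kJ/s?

Q = 1440 kJ/s

liquid -52.7→61.2 °C: 110.48 kJ/kg
vaporisation at 61.2 °C: 247 kJ/kg
vapour 61.2→85.4 °C: 13.31 kJ/kg
Δh = 110.48 + 247 + 13.31 = 370.79 kJ/kg
Q = ṁ·Δh = 233.1 kg/min × 370.79 kJ/kg = 86432 kJ/min
|Q| = 1440.5 kW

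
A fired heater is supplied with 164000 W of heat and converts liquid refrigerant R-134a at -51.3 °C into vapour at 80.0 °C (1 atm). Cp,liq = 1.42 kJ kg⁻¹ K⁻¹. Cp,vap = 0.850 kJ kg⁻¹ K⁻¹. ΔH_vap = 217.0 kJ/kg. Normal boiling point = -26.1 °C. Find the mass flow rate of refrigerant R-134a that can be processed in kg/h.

Δh = 1.42×(-26.1−-51.3) + 217.0 + 0.850×(80.0−-26.1) = 342.97 kJ/kg
Q = 164000 W = 164 kJ/s = 590400 kJ/h
ṁ = Q/Δh = 590400 / 342.97 = 1721.4 kg/h

ṁ = 1720 kg/h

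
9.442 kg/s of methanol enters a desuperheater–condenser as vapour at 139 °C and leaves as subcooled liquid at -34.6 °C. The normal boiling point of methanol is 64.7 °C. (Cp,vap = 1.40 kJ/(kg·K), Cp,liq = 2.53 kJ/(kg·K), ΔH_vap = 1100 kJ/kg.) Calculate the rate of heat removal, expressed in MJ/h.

Q_c = 49500 MJ/h

vapour 139→64.7 °C: -104.02 kJ/kg
condensation at 64.7 °C: -1100 kJ/kg
liquid 64.7→-34.6 °C: -251.23 kJ/kg
Δh = -104.02 + -1100 + -251.23 = -1455.2 kJ/kg
Q = ṁ·Δh = 9.442 kg/s × -1455.2 kJ/kg = -13740 kJ/s
|Q| = 13740 kW = 49466 MJ/h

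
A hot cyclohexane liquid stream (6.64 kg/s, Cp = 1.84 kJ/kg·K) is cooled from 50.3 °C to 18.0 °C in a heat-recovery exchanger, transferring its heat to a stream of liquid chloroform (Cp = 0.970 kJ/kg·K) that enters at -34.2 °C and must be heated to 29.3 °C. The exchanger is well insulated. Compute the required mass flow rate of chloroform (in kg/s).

ṁ_c = 6.41 kg/s

Heat released by hot stream: Q = 6.64 × 1.84 × (50.3 − 18.0) = 394.63 kJ/s
Energy balance on cold side (adiabatic exchanger): Q = ṁ_c·Cp_c·(T_c,out − T_c,in)
ṁ_c = 394.63 / [0.970 × (29.3 − -34.2)] = 6.4068 kg/s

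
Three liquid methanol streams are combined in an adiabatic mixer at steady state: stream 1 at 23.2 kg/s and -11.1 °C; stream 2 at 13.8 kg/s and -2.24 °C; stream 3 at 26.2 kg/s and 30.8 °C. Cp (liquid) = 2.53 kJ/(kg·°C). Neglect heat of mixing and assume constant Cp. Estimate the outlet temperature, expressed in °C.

No heat crosses the boundary, so H_out = H_in.
Σ ṁᵢCp,ᵢTᵢ = 23.2×2.53×-11.1 + 13.8×2.53×-2.24 + 26.2×2.53×30.8 = 1311.9
Σ ṁᵢCp,ᵢ = 23.2×2.53 + 13.8×2.53 + 26.2×2.53 = 159.9
T_out = 1311.9 / 159.9 = 8.2046 °C

T_out = 8.20 °C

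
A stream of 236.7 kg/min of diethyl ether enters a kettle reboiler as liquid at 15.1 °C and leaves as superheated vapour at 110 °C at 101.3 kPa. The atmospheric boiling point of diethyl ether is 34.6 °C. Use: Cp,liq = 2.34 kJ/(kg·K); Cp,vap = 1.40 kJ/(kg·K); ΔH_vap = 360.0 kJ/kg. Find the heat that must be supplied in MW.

Q = 2.02 MW

liquid 15.1→34.6 °C: 45.63 kJ/kg
vaporisation at 34.6 °C: 360 kJ/kg
vapour 34.6→110 °C: 105.56 kJ/kg
Δh = 45.63 + 360 + 105.56 = 511.19 kJ/kg
Q = ṁ·Δh = 236.7 kg/min × 511.19 kJ/kg = 121000 kJ/min
|Q| = 2016.6 kW = 2.0166 MW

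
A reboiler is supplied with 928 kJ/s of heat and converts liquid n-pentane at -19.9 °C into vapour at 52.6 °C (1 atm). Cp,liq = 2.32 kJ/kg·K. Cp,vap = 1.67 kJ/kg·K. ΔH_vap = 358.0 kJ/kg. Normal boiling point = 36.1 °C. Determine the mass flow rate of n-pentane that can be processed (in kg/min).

Δh = 2.32×(36.1−-19.9) + 358.0 + 1.67×(52.6−36.1) = 515.47 kJ/kg
Q = 928 kJ/s = 928 kJ/s = 55680 kJ/min
ṁ = Q/Δh = 55680 / 515.47 = 108.02 kg/min

ṁ = 108 kg/min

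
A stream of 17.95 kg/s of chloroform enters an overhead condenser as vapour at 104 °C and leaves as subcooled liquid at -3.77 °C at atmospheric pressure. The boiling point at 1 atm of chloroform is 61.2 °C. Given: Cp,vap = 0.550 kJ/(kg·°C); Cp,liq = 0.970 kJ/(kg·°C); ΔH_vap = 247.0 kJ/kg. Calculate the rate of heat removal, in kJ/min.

Q_c = 359000 kJ/min

vapour 104→61.2 °C: -23.54 kJ/kg
condensation at 61.2 °C: -247 kJ/kg
liquid 61.2→-3.77 °C: -63.021 kJ/kg
Δh = -23.54 + -247 + -63.021 = -333.56 kJ/kg
Q = ṁ·Δh = 17.95 kg/s × -333.56 kJ/kg = -5987.4 kJ/s
|Q| = 5987.4 kW = 359250 kJ/min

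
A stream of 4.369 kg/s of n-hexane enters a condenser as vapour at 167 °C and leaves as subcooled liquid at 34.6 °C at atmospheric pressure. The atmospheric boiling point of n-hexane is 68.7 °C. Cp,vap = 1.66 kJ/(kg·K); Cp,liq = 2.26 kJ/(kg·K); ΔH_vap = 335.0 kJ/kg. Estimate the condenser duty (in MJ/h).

Q_c = 9050 MJ/h

vapour 167→68.7 °C: -163.18 kJ/kg
condensation at 68.7 °C: -335 kJ/kg
liquid 68.7→34.6 °C: -77.066 kJ/kg
Δh = -163.18 + -335 + -77.066 = -575.24 kJ/kg
Q = ṁ·Δh = 4.369 kg/s × -575.24 kJ/kg = -2513.2 kJ/s
|Q| = 2513.2 kW = 9047.7 MJ/h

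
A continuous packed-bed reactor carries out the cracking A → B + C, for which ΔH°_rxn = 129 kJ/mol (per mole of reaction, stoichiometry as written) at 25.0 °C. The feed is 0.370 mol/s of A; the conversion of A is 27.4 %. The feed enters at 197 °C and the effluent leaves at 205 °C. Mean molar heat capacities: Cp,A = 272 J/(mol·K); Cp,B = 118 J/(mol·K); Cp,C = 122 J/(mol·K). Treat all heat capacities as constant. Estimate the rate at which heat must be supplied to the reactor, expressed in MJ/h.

Extent of reaction ξ = 0.274 × 0.370 = 0.10138 mol/s
Reaction term: ξ·ΔH°_rxn = 0.10138 × 129 = 13.078 kJ/s
Sensible, feed 197→25 °C: -17.31 kJ/s
Outlet flows (mol/s): A 0.26862, B 0.10138, C 0.10138
Sensible, products 25→205 °C: 17.531 kJ/s
Q = ΔH = 13.299 kJ/s = 13.299 kW
Heat supplied = 47.877 MJ/h

Q_in = 47.9 MJ/h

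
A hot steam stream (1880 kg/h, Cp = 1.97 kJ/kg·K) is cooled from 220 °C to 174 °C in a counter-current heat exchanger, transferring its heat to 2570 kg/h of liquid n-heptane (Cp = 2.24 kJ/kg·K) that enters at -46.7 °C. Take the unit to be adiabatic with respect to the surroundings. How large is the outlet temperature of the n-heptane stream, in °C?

T_c,out = -17.1 °C

Heat released by hot stream: Q = 1880 × 1.97 × (220 − 174) = 170370 kJ/h
Energy balance on cold side (adiabatic exchanger): Q = ṁ_c·Cp_c·(T_c,out − T_c,in)
T_c,out = -46.7 + 170370/(2570 × 2.24) = -17.106 °C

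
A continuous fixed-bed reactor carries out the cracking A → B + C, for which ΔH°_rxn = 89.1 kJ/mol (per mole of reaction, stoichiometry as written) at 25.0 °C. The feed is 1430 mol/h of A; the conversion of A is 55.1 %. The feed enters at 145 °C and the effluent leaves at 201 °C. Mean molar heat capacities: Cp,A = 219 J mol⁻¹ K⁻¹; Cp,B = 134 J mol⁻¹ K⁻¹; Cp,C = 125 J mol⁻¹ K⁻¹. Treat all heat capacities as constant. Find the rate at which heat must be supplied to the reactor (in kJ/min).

Extent of reaction ξ = 0.551 × 1430 = 787.93 mol/h
Reaction term: ξ·ΔH°_rxn = 787.93 × 89.1 = 70205 kJ/h
Sensible, feed 145→25 °C: -37580 kJ/h
Outlet flows (mol/h): A 642.07, B 787.93, C 787.93
Sensible, products 25→201 °C: 60665 kJ/h
Q = ΔH = 93289 kJ/h = 25.914 kW
Heat supplied = 1554.8 kJ/min

Q_in = 1550 kJ/min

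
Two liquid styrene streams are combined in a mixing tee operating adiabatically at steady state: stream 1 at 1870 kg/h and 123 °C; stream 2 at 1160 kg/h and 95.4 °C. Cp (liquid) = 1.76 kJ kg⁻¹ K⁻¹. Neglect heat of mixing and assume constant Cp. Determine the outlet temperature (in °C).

T_out = 112 °C

No heat crosses the boundary, so H_out = H_in.
Σ ṁᵢCp,ᵢTᵢ = 1870×1.76×123 + 1160×1.76×95.4 = 599590
Σ ṁᵢCp,ᵢ = 1870×1.76 + 1160×1.76 = 5332.8
T_out = 599590 / 5332.8 = 112.43 °C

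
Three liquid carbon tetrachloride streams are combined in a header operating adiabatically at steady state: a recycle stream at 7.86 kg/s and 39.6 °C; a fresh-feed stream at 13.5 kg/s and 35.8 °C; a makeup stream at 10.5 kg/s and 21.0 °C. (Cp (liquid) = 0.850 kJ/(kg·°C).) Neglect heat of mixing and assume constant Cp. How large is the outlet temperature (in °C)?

T_out = 31.9 °C

Energy balance with Q = 0: Σ ṁᵢCp,ᵢ(T_out − Tᵢ) = 0
T_out = Σ ṁᵢCp,ᵢTᵢ / Σ ṁᵢCp,ᵢ
      = 862.8 / 27.081 = 31.86 °C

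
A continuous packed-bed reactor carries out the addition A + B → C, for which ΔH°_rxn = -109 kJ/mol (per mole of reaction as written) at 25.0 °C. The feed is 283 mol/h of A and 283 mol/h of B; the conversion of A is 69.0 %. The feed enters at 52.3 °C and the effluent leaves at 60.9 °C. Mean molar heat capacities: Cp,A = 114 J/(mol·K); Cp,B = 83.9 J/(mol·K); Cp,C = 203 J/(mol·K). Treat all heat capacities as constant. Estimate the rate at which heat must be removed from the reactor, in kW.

Extent of reaction ξ = 0.690 × 283 = 195.27 mol/h
Reaction term: ξ·ΔH°_rxn = 195.27 × -109 = -21284 kJ/h
Sensible, feed 52.3→25 °C: -1529 kJ/h
Outlet flows (mol/h): A 87.73, B 87.73, C 195.27
Sensible, products 25→60.9 °C: 2046.4 kJ/h
Q = ΔH = -20767 kJ/h = -5.7686 kW
Heat removed = 5.7686 kW

Q_out = 5.77 kW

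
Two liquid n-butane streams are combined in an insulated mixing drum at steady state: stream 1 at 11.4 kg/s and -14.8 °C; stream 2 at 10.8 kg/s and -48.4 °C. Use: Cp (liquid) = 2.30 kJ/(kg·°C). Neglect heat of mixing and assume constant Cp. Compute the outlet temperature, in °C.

T_out = -31.1 °C

Energy balance with Q = 0: Σ ṁᵢCp,ᵢ(T_out − Tᵢ) = 0
Σ ṁᵢCp,ᵢTᵢ = 11.4×2.30×-14.8 + 10.8×2.30×-48.4 = -1590.3
Σ ṁᵢCp,ᵢ = 11.4×2.30 + 10.8×2.30 = 51.06
T_out = -1590.3 / 51.06 = -31.146 °C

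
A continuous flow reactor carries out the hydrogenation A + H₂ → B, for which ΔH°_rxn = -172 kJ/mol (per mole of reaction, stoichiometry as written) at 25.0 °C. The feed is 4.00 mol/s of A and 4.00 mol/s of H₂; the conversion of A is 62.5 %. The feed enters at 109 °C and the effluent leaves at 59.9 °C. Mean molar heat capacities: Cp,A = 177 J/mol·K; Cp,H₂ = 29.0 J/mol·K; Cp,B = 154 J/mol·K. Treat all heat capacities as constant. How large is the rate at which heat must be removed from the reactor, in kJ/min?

Extent of reaction ξ = 0.625 × 4.00 = 2.5 mol/s
Reaction term: ξ·ΔH°_rxn = 2.5 × -172 = -430 kJ/s
Sensible, feed 109→25 °C: -69.216 kJ/s
Outlet flows (mol/s): A 1.5, H₂ 1.5, B 2.5
Sensible, products 25→59.9 °C: 24.221 kJ/s
Q = ΔH = -475 kJ/s = -475 kW
Heat removed = 28500 kJ/min

Q_out = 28500 kJ/min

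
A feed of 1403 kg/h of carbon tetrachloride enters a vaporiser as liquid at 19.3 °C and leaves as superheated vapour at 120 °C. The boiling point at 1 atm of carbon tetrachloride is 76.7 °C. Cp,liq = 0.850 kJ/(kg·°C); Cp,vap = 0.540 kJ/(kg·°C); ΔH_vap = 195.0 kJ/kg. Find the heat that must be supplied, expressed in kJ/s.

liquid 19.3→76.7 °C: 48.79 kJ/kg
vaporisation at 76.7 °C: 195 kJ/kg
vapour 76.7→120 °C: 23.382 kJ/kg
Δh = 48.79 + 195 + 23.382 = 267.17 kJ/kg
Q = ṁ·Δh = 1403 kg/h × 267.17 kJ/kg = 374840 kJ/h
|Q| = 104.12 kW

Q = 104 kJ/s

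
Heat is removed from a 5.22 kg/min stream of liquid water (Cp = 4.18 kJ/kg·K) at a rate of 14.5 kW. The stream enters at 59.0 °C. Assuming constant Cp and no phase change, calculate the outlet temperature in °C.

Q = 14.5 kW = 870 kJ/min
ΔT = Q/(ṁ·Cp) = 870/(5.22×4.18) = 39.872 K
T_out = 59.0 − 39.872 = 19.128 °C

T_out = 19.1 °C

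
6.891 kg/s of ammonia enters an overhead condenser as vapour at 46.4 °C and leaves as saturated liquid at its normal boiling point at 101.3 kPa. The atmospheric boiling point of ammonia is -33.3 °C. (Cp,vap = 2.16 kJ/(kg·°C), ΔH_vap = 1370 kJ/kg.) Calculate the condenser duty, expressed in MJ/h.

Q_c = 38300 MJ/h

vapour 46.4→-33.3 °C: -172.15 kJ/kg
condensation at -33.3 °C: -1370 kJ/kg
Δh = -172.15 + -1370 = -1542.2 kJ/kg
Q = ṁ·Δh = 6.891 kg/s × -1542.2 kJ/kg = -10627 kJ/s
|Q| = 10627 kW = 38257 MJ/h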